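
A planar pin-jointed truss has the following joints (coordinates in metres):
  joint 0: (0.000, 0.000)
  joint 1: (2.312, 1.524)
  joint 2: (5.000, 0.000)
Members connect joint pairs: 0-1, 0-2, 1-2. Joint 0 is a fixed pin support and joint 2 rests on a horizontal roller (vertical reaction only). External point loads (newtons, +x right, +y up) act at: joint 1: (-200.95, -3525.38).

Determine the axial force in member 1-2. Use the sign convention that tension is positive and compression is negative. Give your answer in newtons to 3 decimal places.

N=3 nodes, M=3 members, R=3 reactions → 2N=6, M+R=6
member 0 (0-1): L=2.7691, (cx,cy)=(0.8349,0.5504)
member 1 (0-2): L=5.0000, (cx,cy)=(1.0000,0.0000)
member 2 (1-2): L=3.0900, (cx,cy)=(0.8699,-0.4932)
solve A·x = −loads:
  F[0-1] = -3554.9403 N (compression)
  F[0-2] = +2767.1693 N (tension)
  F[1-2] = -3180.9793 N (compression)
  Rx@0 = +200.9500 N
  Ry@0 = +1956.4938 N
  Ry@2 = +1568.8862 N

-3180.979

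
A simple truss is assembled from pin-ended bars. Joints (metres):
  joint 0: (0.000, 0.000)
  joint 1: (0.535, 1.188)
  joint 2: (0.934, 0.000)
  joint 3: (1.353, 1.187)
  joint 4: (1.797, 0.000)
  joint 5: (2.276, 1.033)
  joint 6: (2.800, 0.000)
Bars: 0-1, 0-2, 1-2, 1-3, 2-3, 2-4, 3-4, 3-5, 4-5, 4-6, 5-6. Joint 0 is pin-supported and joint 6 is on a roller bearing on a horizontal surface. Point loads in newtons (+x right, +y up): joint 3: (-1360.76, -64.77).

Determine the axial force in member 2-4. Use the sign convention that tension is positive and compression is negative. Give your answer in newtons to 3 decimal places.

-665.068

N=7 nodes, M=11 members, R=3 reactions → 2N=14, M+R=14
member 0 (0-1): L=1.3029, (cx,cy)=(0.4106,0.9118)
member 1 (0-2): L=0.9340, (cx,cy)=(1.0000,0.0000)
member 2 (1-2): L=1.2532, (cx,cy)=(0.3184,-0.9480)
member 3 (1-3): L=0.8180, (cx,cy)=(1.0000,-0.0012)
member 4 (2-3): L=1.2588, (cx,cy)=(0.3329,0.9430)
member 5 (2-4): L=0.8630, (cx,cy)=(1.0000,0.0000)
member 6 (3-4): L=1.2673, (cx,cy)=(0.3503,-0.9366)
member 7 (3-5): L=0.9358, (cx,cy)=(0.9864,-0.1646)
member 8 (4-5): L=1.1387, (cx,cy)=(0.4207,0.9072)
member 9 (4-6): L=1.0030, (cx,cy)=(1.0000,0.0000)
member 10 (5-6): L=1.1583, (cx,cy)=(0.4524,-0.8918)
solve A·x = −loads:
  F[0-1] = -669.3714 N (compression)
  F[0-2] = -1085.9027 N (compression)
  F[1-2] = +644.4601 N (tension)
  F[1-3] = -480.0417 N (compression)
  F[2-3] = -647.8684 N (compression)
  F[2-4] = -665.0681 N (compression)
  F[3-4] = +494.8975 N (tension)
  F[3-5] = +498.4799 N (tension)
  F[4-5] = -510.9401 N (compression)
  F[4-6] = -276.7447 N (compression)
  F[5-6] = +611.7444 N (tension)
  Rx@0 = +1360.7600 N
  Ry@0 = +610.3373 N
  Ry@6 = -545.5673 N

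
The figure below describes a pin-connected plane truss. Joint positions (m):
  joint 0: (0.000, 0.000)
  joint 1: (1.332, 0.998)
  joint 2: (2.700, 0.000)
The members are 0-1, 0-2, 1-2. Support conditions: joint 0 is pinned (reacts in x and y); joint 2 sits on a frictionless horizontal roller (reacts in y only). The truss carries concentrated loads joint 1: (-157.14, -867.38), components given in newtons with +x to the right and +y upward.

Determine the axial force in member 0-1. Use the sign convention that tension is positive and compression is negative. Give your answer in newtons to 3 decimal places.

-829.792

N=3 nodes, M=3 members, R=3 reactions → 2N=6, M+R=6
member 0 (0-1): L=1.6644, (cx,cy)=(0.8003,0.5996)
member 1 (0-2): L=2.7000, (cx,cy)=(1.0000,0.0000)
member 2 (1-2): L=1.6933, (cx,cy)=(0.8079,-0.5894)
solve A·x = −loads:
  F[0-1] = -829.7921 N (compression)
  F[0-2] = +506.9329 N (tension)
  F[1-2] = -627.4956 N (compression)
  Rx@0 = +157.1400 N
  Ry@0 = +497.5561 N
  Ry@2 = +369.8239 N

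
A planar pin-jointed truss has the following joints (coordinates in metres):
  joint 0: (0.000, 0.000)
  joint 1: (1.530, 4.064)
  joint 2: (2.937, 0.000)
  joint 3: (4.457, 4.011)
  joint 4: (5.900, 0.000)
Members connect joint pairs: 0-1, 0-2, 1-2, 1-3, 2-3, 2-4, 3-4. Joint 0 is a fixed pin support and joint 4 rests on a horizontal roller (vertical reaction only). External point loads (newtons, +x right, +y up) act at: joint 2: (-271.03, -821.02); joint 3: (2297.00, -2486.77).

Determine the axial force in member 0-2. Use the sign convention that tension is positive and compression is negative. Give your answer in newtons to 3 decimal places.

N=5 nodes, M=7 members, R=3 reactions → 2N=10, M+R=10
member 0 (0-1): L=4.3425, (cx,cy)=(0.3523,0.9359)
member 1 (0-2): L=2.9370, (cx,cy)=(1.0000,0.0000)
member 2 (1-2): L=4.3007, (cx,cy)=(0.3272,-0.9450)
member 3 (1-3): L=2.9275, (cx,cy)=(0.9998,-0.0181)
member 4 (2-3): L=4.2893, (cx,cy)=(0.3544,0.9351)
member 5 (2-4): L=2.9630, (cx,cy)=(1.0000,0.0000)
member 6 (3-4): L=4.2627, (cx,cy)=(0.3385,-0.9410)
solve A·x = −loads:
  F[0-1] = +578.1191 N (tension)
  F[0-2] = +1822.2787 N (tension)
  F[1-2] = -580.0944 N (compression)
  F[1-3] = +393.5386 N (tension)
  F[2-3] = +1464.2087 N (tension)
  F[2-4] = +1384.6600 N (tension)
  F[3-4] = -4090.3334 N (compression)
  Rx@0 = -2025.9700 N
  Ry@0 = -541.0467 N
  Ry@4 = +3848.8367 N

1822.279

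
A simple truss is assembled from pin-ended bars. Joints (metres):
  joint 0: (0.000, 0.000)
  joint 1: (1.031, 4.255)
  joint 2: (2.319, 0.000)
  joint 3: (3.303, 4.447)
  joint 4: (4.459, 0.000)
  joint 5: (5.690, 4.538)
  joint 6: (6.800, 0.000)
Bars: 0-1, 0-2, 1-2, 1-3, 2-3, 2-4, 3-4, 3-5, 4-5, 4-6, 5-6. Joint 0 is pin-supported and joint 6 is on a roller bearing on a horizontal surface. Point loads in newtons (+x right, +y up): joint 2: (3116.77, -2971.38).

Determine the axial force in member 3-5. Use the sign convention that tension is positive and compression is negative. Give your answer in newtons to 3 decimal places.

N=7 nodes, M=11 members, R=3 reactions → 2N=14, M+R=14
member 0 (0-1): L=4.3781, (cx,cy)=(0.2355,0.9719)
member 1 (0-2): L=2.3190, (cx,cy)=(1.0000,0.0000)
member 2 (1-2): L=4.4457, (cx,cy)=(0.2897,-0.9571)
member 3 (1-3): L=2.2801, (cx,cy)=(0.9964,0.0842)
member 4 (2-3): L=4.5546, (cx,cy)=(0.2160,0.9764)
member 5 (2-4): L=2.1400, (cx,cy)=(1.0000,0.0000)
member 6 (3-4): L=4.5948, (cx,cy)=(0.2516,-0.9678)
member 7 (3-5): L=2.3887, (cx,cy)=(0.9993,0.0381)
member 8 (4-5): L=4.7020, (cx,cy)=(0.2618,0.9651)
member 9 (4-6): L=2.3410, (cx,cy)=(1.0000,0.0000)
member 10 (5-6): L=4.6718, (cx,cy)=(0.2376,-0.9714)
solve A·x = −loads:
  F[0-1] = -2014.7117 N (compression)
  F[0-2] = +3591.2122 N (tension)
  F[1-2] = +1953.9207 N (tension)
  F[1-3] = -1044.2413 N (compression)
  F[2-3] = +1127.8979 N (tension)
  F[2-4] = +796.8536 N (tension)
  F[3-4] = -1067.8118 N (compression)
  F[3-5] = -528.5876 N (compression)
  F[4-5] = +1070.8135 N (tension)
  F[4-6] = +247.8612 N (tension)
  F[5-6] = -1043.2012 N (compression)
  Rx@0 = -3116.7700 N
  Ry@0 = +1958.0520 N
  Ry@6 = +1013.3280 N

-528.588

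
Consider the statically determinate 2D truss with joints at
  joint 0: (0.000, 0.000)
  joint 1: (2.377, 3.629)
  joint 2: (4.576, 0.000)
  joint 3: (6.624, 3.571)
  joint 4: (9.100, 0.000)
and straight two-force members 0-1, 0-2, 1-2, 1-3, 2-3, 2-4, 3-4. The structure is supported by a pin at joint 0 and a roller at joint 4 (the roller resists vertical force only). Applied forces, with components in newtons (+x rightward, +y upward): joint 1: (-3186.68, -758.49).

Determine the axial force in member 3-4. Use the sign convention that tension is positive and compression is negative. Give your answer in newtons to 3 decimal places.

1305.322

N=5 nodes, M=7 members, R=3 reactions → 2N=10, M+R=10
member 0 (0-1): L=4.3382, (cx,cy)=(0.5479,0.8365)
member 1 (0-2): L=4.5760, (cx,cy)=(1.0000,0.0000)
member 2 (1-2): L=4.2433, (cx,cy)=(0.5182,-0.8552)
member 3 (1-3): L=4.2474, (cx,cy)=(0.9999,-0.0137)
member 4 (2-3): L=4.1166, (cx,cy)=(0.4975,0.8675)
member 5 (2-4): L=4.5240, (cx,cy)=(1.0000,0.0000)
member 6 (3-4): L=4.3454, (cx,cy)=(0.5698,-0.8218)
solve A·x = −loads:
  F[0-1] = -2189.0344 N (compression)
  F[0-2] = -1987.2508 N (compression)
  F[1-2] = +1232.7325 N (tension)
  F[1-3] = +1348.5329 N (tension)
  F[2-3] = -1215.3588 N (compression)
  F[2-4] = -743.7677 N (compression)
  F[3-4] = +1305.3224 N (tension)
  Rx@0 = +3186.6800 N
  Ry@0 = +1831.1857 N
  Ry@4 = -1072.6957 N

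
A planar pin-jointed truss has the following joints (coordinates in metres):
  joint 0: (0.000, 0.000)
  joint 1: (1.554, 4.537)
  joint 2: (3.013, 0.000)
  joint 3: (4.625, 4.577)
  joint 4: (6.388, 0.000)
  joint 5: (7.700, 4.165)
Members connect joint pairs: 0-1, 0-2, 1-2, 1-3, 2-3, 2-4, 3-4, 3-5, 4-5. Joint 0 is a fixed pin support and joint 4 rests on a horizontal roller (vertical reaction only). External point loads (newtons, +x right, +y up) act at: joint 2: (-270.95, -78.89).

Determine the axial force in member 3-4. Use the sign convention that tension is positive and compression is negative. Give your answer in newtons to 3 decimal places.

N=6 nodes, M=9 members, R=3 reactions → 2N=12, M+R=12
member 0 (0-1): L=4.7958, (cx,cy)=(0.3240,0.9460)
member 1 (0-2): L=3.0130, (cx,cy)=(1.0000,0.0000)
member 2 (1-2): L=4.7658, (cx,cy)=(0.3061,-0.9520)
member 3 (1-3): L=3.0713, (cx,cy)=(0.9999,0.0130)
member 4 (2-3): L=4.8526, (cx,cy)=(0.3322,0.9432)
member 5 (2-4): L=3.3750, (cx,cy)=(1.0000,0.0000)
member 6 (3-4): L=4.9048, (cx,cy)=(0.3594,-0.9332)
member 7 (3-5): L=3.1025, (cx,cy)=(0.9911,-0.1328)
member 8 (4-5): L=4.3668, (cx,cy)=(0.3005,0.9538)
solve A·x = −loads:
  F[0-1] = -44.0574 N (compression)
  F[0-2] = -256.6738 N (compression)
  F[1-2] = +43.4053 N (tension)
  F[1-3] = -27.5666 N (compression)
  F[2-3] = +39.8307 N (tension)
  F[2-4] = +14.3327 N (tension)
  F[3-4] = -39.8747 N (compression)
  F[3-5] = -0.0000 N (compression)
  F[4-5] = +0.0000 N (tension)
  Rx@0 = +270.9500 N
  Ry@0 = +41.6803 N
  Ry@4 = +37.2097 N

-39.875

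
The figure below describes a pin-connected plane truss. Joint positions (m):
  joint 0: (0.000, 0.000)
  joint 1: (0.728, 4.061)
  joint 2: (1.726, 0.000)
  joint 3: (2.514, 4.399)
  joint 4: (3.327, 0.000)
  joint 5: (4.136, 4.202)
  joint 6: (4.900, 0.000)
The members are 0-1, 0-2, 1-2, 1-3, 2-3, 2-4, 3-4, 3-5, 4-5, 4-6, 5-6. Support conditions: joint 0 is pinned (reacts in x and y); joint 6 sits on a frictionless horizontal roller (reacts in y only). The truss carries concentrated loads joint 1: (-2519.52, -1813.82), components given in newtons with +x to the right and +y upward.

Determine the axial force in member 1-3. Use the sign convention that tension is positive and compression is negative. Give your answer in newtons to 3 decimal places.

N=7 nodes, M=11 members, R=3 reactions → 2N=14, M+R=14
member 0 (0-1): L=4.1257, (cx,cy)=(0.1765,0.9843)
member 1 (0-2): L=1.7260, (cx,cy)=(1.0000,0.0000)
member 2 (1-2): L=4.1818, (cx,cy)=(0.2387,-0.9711)
member 3 (1-3): L=1.8177, (cx,cy)=(0.9826,0.1859)
member 4 (2-3): L=4.4690, (cx,cy)=(0.1763,0.9843)
member 5 (2-4): L=1.6010, (cx,cy)=(1.0000,0.0000)
member 6 (3-4): L=4.4735, (cx,cy)=(0.1817,-0.9833)
member 7 (3-5): L=1.6339, (cx,cy)=(0.9927,-0.1206)
member 8 (4-5): L=4.2792, (cx,cy)=(0.1891,0.9820)
member 9 (4-6): L=1.5730, (cx,cy)=(1.0000,0.0000)
member 10 (5-6): L=4.2709, (cx,cy)=(0.1789,-0.9839)
solve A·x = −loads:
  F[0-1] = -3690.3601 N (compression)
  F[0-2] = -1868.3437 N (compression)
  F[1-2] = +2137.4419 N (tension)
  F[1-3] = +1382.3493 N (tension)
  F[2-3] = -2108.7207 N (compression)
  F[2-4] = -986.4202 N (compression)
  F[3-4] = +1767.2677 N (tension)
  F[3-5] = +670.1308 N (tension)
  F[4-5] = -1769.7526 N (compression)
  F[4-6] = -330.6608 N (compression)
  F[5-6] = +1848.4503 N (tension)
  Rx@0 = +2519.5200 N
  Ry@0 = +3632.4546 N
  Ry@6 = -1818.6346 N

1382.349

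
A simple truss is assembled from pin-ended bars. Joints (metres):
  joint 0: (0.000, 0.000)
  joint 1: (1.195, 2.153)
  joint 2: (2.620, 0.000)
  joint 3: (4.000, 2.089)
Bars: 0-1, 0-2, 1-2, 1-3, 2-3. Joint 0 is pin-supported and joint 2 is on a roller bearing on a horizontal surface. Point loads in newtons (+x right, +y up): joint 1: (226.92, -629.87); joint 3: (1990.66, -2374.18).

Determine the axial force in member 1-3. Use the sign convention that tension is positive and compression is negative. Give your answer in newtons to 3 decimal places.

N=4 nodes, M=5 members, R=3 reactions → 2N=8, M+R=8
member 0 (0-1): L=2.4624, (cx,cy)=(0.4853,0.8743)
member 1 (0-2): L=2.6200, (cx,cy)=(1.0000,0.0000)
member 2 (1-2): L=2.5819, (cx,cy)=(0.5519,-0.8339)
member 3 (1-3): L=2.8057, (cx,cy)=(0.9997,-0.0228)
member 4 (2-3): L=2.5037, (cx,cy)=(0.5512,0.8344)
solve A·x = −loads:
  F[0-1] = +3066.9942 N (tension)
  F[0-2] = +729.1736 N (tension)
  F[1-2] = -4067.0589 N (compression)
  F[1-3] = +3507.1158 N (tension)
  F[2-3] = -2749.5705 N (compression)
  Rx@0 = -2217.5800 N
  Ry@0 = -2681.6226 N
  Ry@2 = +5685.6726 N

3507.116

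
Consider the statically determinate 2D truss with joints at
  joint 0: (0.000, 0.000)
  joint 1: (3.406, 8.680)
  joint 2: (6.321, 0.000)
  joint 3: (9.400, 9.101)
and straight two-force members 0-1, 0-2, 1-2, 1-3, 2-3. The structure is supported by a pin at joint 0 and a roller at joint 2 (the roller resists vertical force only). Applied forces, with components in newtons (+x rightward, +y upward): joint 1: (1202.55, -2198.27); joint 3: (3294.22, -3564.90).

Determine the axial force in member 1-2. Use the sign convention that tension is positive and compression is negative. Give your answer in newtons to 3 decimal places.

N=4 nodes, M=5 members, R=3 reactions → 2N=8, M+R=8
member 0 (0-1): L=9.3243, (cx,cy)=(0.3653,0.9309)
member 1 (0-2): L=6.3210, (cx,cy)=(1.0000,0.0000)
member 2 (1-2): L=9.1564, (cx,cy)=(0.3184,-0.9480)
member 3 (1-3): L=6.0088, (cx,cy)=(0.9975,0.0701)
member 4 (2-3): L=9.6077, (cx,cy)=(0.3205,0.9473)
solve A·x = −loads:
  F[0-1] = +7645.4200 N (tension)
  F[0-2] = +1704.0455 N (tension)
  F[1-2] = -9485.0922 N (compression)
  F[1-3] = +4621.1731 N (tension)
  F[2-3] = -4105.1943 N (compression)
  Rx@0 = -4496.7700 N
  Ry@0 = -7117.1018 N
  Ry@2 = +12880.2718 N

-9485.092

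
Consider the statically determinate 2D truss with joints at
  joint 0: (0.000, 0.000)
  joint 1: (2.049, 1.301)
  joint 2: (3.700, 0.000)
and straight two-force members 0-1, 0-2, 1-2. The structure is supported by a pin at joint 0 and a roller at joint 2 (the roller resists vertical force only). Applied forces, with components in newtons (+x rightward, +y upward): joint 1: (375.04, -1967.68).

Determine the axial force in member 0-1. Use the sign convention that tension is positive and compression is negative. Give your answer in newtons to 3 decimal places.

N=3 nodes, M=3 members, R=3 reactions → 2N=6, M+R=6
member 0 (0-1): L=2.4271, (cx,cy)=(0.8442,0.5360)
member 1 (0-2): L=3.7000, (cx,cy)=(1.0000,0.0000)
member 2 (1-2): L=2.1020, (cx,cy)=(0.7854,-0.6189)
solve A·x = −loads:
  F[0-1] = -1391.9921 N (compression)
  F[0-2] = +1550.1652 N (tension)
  F[1-2] = -1973.6199 N (compression)
  Rx@0 = -375.0400 N
  Ry@0 = +746.1386 N
  Ry@2 = +1221.5414 N

-1391.992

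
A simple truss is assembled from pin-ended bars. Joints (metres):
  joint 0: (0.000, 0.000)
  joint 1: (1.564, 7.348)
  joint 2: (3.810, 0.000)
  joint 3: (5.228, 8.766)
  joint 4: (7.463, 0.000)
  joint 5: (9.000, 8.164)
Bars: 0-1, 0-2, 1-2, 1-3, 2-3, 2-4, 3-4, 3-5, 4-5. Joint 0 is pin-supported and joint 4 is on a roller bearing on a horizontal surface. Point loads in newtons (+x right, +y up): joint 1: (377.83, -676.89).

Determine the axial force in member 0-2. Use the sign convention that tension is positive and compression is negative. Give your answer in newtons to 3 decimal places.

412.530

N=6 nodes, M=9 members, R=3 reactions → 2N=12, M+R=12
member 0 (0-1): L=7.5126, (cx,cy)=(0.2082,0.9781)
member 1 (0-2): L=3.8100, (cx,cy)=(1.0000,0.0000)
member 2 (1-2): L=7.6836, (cx,cy)=(0.2923,-0.9563)
member 3 (1-3): L=3.9288, (cx,cy)=(0.9326,0.3609)
member 4 (2-3): L=8.8799, (cx,cy)=(0.1597,0.9872)
member 5 (2-4): L=3.6530, (cx,cy)=(1.0000,0.0000)
member 6 (3-4): L=9.0464, (cx,cy)=(0.2471,-0.9690)
member 7 (3-5): L=3.8197, (cx,cy)=(0.9875,-0.1576)
member 8 (4-5): L=8.3074, (cx,cy)=(0.1850,0.9827)
solve A·x = −loads:
  F[0-1] = -166.6802 N (compression)
  F[0-2] = +412.5301 N (tension)
  F[1-2] = -629.7764 N (compression)
  F[1-3] = -244.9501 N (compression)
  F[2-3] = +610.0987 N (tension)
  F[2-4] = +131.0154 N (tension)
  F[3-4] = -530.3009 N (compression)
  F[3-5] = -0.0000 N (tension)
  F[4-5] = +0.0000 N (tension)
  Rx@0 = -377.8300 N
  Ry@0 = +163.0282 N
  Ry@4 = +513.8618 N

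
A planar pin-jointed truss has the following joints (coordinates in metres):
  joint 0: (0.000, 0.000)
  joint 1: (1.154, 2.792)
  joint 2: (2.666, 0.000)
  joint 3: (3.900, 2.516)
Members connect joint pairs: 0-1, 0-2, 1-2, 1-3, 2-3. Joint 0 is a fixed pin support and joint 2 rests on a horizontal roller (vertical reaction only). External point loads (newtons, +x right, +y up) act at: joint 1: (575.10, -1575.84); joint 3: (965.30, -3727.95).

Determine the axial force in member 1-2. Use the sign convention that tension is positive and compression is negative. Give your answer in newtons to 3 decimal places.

N=4 nodes, M=5 members, R=3 reactions → 2N=8, M+R=8
member 0 (0-1): L=3.0211, (cx,cy)=(0.3820,0.9242)
member 1 (0-2): L=2.6660, (cx,cy)=(1.0000,0.0000)
member 2 (1-2): L=3.1751, (cx,cy)=(0.4762,-0.8793)
member 3 (1-3): L=2.7598, (cx,cy)=(0.9950,-0.1000)
member 4 (2-3): L=2.8023, (cx,cy)=(0.4403,0.8978)
solve A·x = −loads:
  F[0-1] = +2537.5030 N (tension)
  F[0-2] = +571.1210 N (tension)
  F[1-2] = -4763.2854 N (compression)
  F[1-3] = +2675.8796 N (tension)
  F[2-3] = -3854.1360 N (compression)
  Rx@0 = -1540.4000 N
  Ry@0 = -2345.0841 N
  Ry@2 = +7648.8741 N

-4763.285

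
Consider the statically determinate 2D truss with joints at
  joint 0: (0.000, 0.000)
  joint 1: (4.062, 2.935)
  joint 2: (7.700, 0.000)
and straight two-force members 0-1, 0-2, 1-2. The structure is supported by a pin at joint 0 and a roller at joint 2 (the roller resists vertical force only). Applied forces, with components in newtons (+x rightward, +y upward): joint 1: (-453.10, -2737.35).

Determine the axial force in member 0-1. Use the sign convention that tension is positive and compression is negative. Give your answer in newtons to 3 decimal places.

-2503.164

N=3 nodes, M=3 members, R=3 reactions → 2N=6, M+R=6
member 0 (0-1): L=5.0114, (cx,cy)=(0.8106,0.5857)
member 1 (0-2): L=7.7000, (cx,cy)=(1.0000,0.0000)
member 2 (1-2): L=4.6743, (cx,cy)=(0.7783,-0.6279)
solve A·x = −loads:
  F[0-1] = -2503.1641 N (compression)
  F[0-2] = +1575.8470 N (tension)
  F[1-2] = -2024.7425 N (compression)
  Rx@0 = +453.1000 N
  Ry@0 = +1466.0166 N
  Ry@2 = +1271.3334 N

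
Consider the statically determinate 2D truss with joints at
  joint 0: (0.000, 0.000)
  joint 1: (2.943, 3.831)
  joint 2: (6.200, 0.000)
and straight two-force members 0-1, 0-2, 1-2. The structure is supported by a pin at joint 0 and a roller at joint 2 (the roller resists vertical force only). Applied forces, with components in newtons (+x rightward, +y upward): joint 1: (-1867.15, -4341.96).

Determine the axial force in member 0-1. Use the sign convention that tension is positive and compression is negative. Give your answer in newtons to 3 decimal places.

-4331.119

N=3 nodes, M=3 members, R=3 reactions → 2N=6, M+R=6
member 0 (0-1): L=4.8309, (cx,cy)=(0.6092,0.7930)
member 1 (0-2): L=6.2000, (cx,cy)=(1.0000,0.0000)
member 2 (1-2): L=5.0284, (cx,cy)=(0.6477,-0.7619)
solve A·x = −loads:
  F[0-1] = -4331.1187 N (compression)
  F[0-2] = +771.3694 N (tension)
  F[1-2] = -1190.8932 N (compression)
  Rx@0 = +1867.1500 N
  Ry@0 = +3434.6476 N
  Ry@2 = +907.3124 N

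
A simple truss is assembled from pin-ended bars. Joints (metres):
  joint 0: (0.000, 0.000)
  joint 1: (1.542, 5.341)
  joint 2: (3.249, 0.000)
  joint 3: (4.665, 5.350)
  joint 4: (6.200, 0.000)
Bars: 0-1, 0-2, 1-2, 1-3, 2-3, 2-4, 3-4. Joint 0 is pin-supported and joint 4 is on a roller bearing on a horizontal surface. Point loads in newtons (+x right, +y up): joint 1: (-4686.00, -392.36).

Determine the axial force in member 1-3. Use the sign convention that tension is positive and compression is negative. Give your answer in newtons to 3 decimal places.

N=5 nodes, M=7 members, R=3 reactions → 2N=10, M+R=10
member 0 (0-1): L=5.5591, (cx,cy)=(0.2774,0.9608)
member 1 (0-2): L=3.2490, (cx,cy)=(1.0000,0.0000)
member 2 (1-2): L=5.6071, (cx,cy)=(0.3044,-0.9525)
member 3 (1-3): L=3.1230, (cx,cy)=(1.0000,0.0029)
member 4 (2-3): L=5.5342, (cx,cy)=(0.2559,0.9667)
member 5 (2-4): L=2.9510, (cx,cy)=(1.0000,0.0000)
member 6 (3-4): L=5.5659, (cx,cy)=(0.2758,-0.9612)
solve A·x = −loads:
  F[0-1] = -4508.4501 N (compression)
  F[0-2] = -3435.4416 N (compression)
  F[1-2] = +4142.0523 N (tension)
  F[1-3] = +2174.4743 N (tension)
  F[2-3] = -4081.2987 N (compression)
  F[2-4] = -1130.2129 N (compression)
  F[3-4] = +4098.1104 N (tension)
  Rx@0 = +4686.0000 N
  Ry@0 = +4331.5385 N
  Ry@4 = -3939.1785 N

2174.474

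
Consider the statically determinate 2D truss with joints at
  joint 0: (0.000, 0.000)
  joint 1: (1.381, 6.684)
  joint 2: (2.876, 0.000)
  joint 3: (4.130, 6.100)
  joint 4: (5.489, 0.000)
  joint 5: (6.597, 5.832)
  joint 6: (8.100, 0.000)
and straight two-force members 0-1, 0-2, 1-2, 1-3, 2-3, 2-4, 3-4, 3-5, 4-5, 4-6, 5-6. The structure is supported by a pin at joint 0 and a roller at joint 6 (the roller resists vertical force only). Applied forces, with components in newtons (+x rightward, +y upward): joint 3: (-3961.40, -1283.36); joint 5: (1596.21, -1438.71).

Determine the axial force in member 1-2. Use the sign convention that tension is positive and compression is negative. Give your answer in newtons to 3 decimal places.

3065.892

N=7 nodes, M=11 members, R=3 reactions → 2N=14, M+R=14
member 0 (0-1): L=6.8252, (cx,cy)=(0.2023,0.9793)
member 1 (0-2): L=2.8760, (cx,cy)=(1.0000,0.0000)
member 2 (1-2): L=6.8492, (cx,cy)=(0.2183,-0.9759)
member 3 (1-3): L=2.8103, (cx,cy)=(0.9782,-0.2078)
member 4 (2-3): L=6.2276, (cx,cy)=(0.2014,0.9795)
member 5 (2-4): L=2.6130, (cx,cy)=(1.0000,0.0000)
member 6 (3-4): L=6.2496, (cx,cy)=(0.2175,-0.9761)
member 7 (3-5): L=2.4815, (cx,cy)=(0.9942,-0.1080)
member 8 (4-5): L=5.9363, (cx,cy)=(0.1866,0.9824)
member 9 (4-6): L=2.6110, (cx,cy)=(1.0000,0.0000)
member 10 (5-6): L=6.0226, (cx,cy)=(0.2496,-0.9684)
solve A·x = −loads:
  F[0-1] = -2787.6315 N (compression)
  F[0-2] = -1801.1431 N (compression)
  F[1-2] = +3065.8917 N (tension)
  F[1-3] = -1260.7771 N (compression)
  F[2-3] = -3054.5315 N (compression)
  F[2-4] = -516.8655 N (compression)
  F[3-4] = +1277.8232 N (tension)
  F[3-5] = +1846.0028 N (tension)
  F[4-5] = -1269.5551 N (compression)
  F[4-6] = -2.0362 N (compression)
  F[5-6] = +8.1590 N (tension)
  Rx@0 = +2365.1900 N
  Ry@0 = +2729.9708 N
  Ry@6 = -7.9008 N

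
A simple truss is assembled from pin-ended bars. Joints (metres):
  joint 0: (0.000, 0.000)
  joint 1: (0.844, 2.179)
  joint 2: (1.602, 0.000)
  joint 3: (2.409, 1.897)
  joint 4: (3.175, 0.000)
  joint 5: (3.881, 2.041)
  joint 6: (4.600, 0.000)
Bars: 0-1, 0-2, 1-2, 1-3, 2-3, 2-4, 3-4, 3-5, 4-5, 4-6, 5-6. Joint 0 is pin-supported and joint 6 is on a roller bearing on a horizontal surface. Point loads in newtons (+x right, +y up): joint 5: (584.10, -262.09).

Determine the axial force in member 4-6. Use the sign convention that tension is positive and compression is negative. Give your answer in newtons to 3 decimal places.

N=7 nodes, M=11 members, R=3 reactions → 2N=14, M+R=14
member 0 (0-1): L=2.3367, (cx,cy)=(0.3612,0.9325)
member 1 (0-2): L=1.6020, (cx,cy)=(1.0000,0.0000)
member 2 (1-2): L=2.3071, (cx,cy)=(0.3286,-0.9445)
member 3 (1-3): L=1.5902, (cx,cy)=(0.9842,-0.1773)
member 4 (2-3): L=2.0615, (cx,cy)=(0.3915,0.9202)
member 5 (2-4): L=1.5730, (cx,cy)=(1.0000,0.0000)
member 6 (3-4): L=2.0458, (cx,cy)=(0.3744,-0.9273)
member 7 (3-5): L=1.4790, (cx,cy)=(0.9952,0.0974)
member 8 (4-5): L=2.1597, (cx,cy)=(0.3269,0.9451)
member 9 (4-6): L=1.4250, (cx,cy)=(1.0000,0.0000)
member 10 (5-6): L=2.1639, (cx,cy)=(0.3323,-0.9432)
solve A·x = −loads:
  F[0-1] = +233.9928 N (tension)
  F[0-2] = +499.5850 N (tension)
  F[1-2] = -263.6738 N (compression)
  F[1-3] = +173.9024 N (tension)
  F[2-3] = +270.6337 N (tension)
  F[2-4] = +307.0119 N (tension)
  F[3-4] = -198.2499 N (compression)
  F[3-5] = +352.9944 N (tension)
  F[4-5] = +194.5160 N (tension)
  F[4-6] = +169.1946 N (tension)
  F[5-6] = -509.2173 N (compression)
  Rx@0 = -584.1000 N
  Ry@0 = -218.1968 N
  Ry@6 = +480.2868 N

169.195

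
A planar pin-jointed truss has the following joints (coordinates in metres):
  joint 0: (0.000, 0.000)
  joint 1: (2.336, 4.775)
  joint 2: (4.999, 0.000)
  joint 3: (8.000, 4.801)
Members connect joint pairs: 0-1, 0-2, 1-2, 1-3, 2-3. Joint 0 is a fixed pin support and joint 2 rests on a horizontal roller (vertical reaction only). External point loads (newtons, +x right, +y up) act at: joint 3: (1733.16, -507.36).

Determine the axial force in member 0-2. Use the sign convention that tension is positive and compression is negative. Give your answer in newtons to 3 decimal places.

N=4 nodes, M=5 members, R=3 reactions → 2N=8, M+R=8
member 0 (0-1): L=5.3158, (cx,cy)=(0.4394,0.8983)
member 1 (0-2): L=4.9990, (cx,cy)=(1.0000,0.0000)
member 2 (1-2): L=5.4674, (cx,cy)=(0.4871,-0.8734)
member 3 (1-3): L=5.6641, (cx,cy)=(1.0000,0.0046)
member 4 (2-3): L=5.6618, (cx,cy)=(0.5300,0.8480)
solve A·x = −loads:
  F[0-1] = +2192.0959 N (tension)
  F[0-2] = +769.8516 N (tension)
  F[1-2] = -2243.8026 N (compression)
  F[1-3] = +2056.2213 N (tension)
  F[2-3] = -609.4551 N (compression)
  Rx@0 = -1733.1600 N
  Ry@0 = -1969.0915 N
  Ry@2 = +2476.4515 N

769.852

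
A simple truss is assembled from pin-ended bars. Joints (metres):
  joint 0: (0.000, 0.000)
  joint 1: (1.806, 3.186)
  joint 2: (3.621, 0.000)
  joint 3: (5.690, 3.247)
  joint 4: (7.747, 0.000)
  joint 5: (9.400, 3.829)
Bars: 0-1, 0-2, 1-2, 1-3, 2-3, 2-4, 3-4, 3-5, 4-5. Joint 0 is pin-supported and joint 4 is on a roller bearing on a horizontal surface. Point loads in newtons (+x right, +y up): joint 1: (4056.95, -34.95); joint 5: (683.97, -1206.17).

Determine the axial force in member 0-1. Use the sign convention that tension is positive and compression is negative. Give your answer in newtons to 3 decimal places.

2571.479

N=6 nodes, M=9 members, R=3 reactions → 2N=12, M+R=12
member 0 (0-1): L=3.6623, (cx,cy)=(0.4931,0.8700)
member 1 (0-2): L=3.6210, (cx,cy)=(1.0000,0.0000)
member 2 (1-2): L=3.6667, (cx,cy)=(0.4950,-0.8689)
member 3 (1-3): L=3.8845, (cx,cy)=(0.9999,0.0157)
member 4 (2-3): L=3.8502, (cx,cy)=(0.5374,0.8433)
member 5 (2-4): L=4.1260, (cx,cy)=(1.0000,0.0000)
member 6 (3-4): L=3.8437, (cx,cy)=(0.5352,-0.8448)
member 7 (3-5): L=3.7554, (cx,cy)=(0.9879,0.1550)
member 8 (4-5): L=4.1706, (cx,cy)=(0.3963,0.9181)
solve A·x = −loads:
  F[0-1] = +2571.4786 N (tension)
  F[0-2] = +3472.8298 N (tension)
  F[1-2] = -2641.5987 N (compression)
  F[1-3] = -1481.4695 N (compression)
  F[2-3] = +2721.6492 N (tension)
  F[2-4] = +702.6981 N (tension)
  F[3-4] = -2449.5963 N (compression)
  F[3-5] = +1307.9945 N (tension)
  F[4-5] = -1534.5608 N (compression)
  Rx@0 = -4740.9200 N
  Ry@0 = -2237.0627 N
  Ry@4 = +3478.1827 N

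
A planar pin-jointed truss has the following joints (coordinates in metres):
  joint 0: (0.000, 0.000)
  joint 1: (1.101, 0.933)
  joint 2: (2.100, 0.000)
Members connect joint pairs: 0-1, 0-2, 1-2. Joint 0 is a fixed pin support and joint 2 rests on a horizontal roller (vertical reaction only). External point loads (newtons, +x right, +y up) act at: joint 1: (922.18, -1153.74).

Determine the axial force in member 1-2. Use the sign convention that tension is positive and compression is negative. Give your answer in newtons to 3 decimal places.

N=3 nodes, M=3 members, R=3 reactions → 2N=6, M+R=6
member 0 (0-1): L=1.4432, (cx,cy)=(0.7629,0.6465)
member 1 (0-2): L=2.1000, (cx,cy)=(1.0000,0.0000)
member 2 (1-2): L=1.3669, (cx,cy)=(0.7308,-0.6826)
solve A·x = −loads:
  F[0-1] = -215.2188 N (compression)
  F[0-2] = +1086.3732 N (tension)
  F[1-2] = -1486.4796 N (compression)
  Rx@0 = -922.1800 N
  Ry@0 = +139.1392 N
  Ry@2 = +1014.6008 N

-1486.480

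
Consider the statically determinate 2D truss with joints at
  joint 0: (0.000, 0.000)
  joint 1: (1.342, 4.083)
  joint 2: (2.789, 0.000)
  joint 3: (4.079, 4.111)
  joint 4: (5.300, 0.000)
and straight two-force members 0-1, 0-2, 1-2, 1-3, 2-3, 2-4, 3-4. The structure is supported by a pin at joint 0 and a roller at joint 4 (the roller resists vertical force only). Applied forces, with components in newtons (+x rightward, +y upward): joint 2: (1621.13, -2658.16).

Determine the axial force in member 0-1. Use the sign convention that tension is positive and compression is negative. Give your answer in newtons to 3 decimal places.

-1325.647

N=5 nodes, M=7 members, R=3 reactions → 2N=10, M+R=10
member 0 (0-1): L=4.2979, (cx,cy)=(0.3122,0.9500)
member 1 (0-2): L=2.7890, (cx,cy)=(1.0000,0.0000)
member 2 (1-2): L=4.3318, (cx,cy)=(0.3340,-0.9426)
member 3 (1-3): L=2.7371, (cx,cy)=(0.9999,0.0102)
member 4 (2-3): L=4.3086, (cx,cy)=(0.2994,0.9541)
member 5 (2-4): L=2.5110, (cx,cy)=(1.0000,0.0000)
member 6 (3-4): L=4.2885, (cx,cy)=(0.2847,-0.9586)
solve A·x = −loads:
  F[0-1] = -1325.6468 N (compression)
  F[0-2] = +2035.0583 N (tension)
  F[1-2] = +1326.8105 N (tension)
  F[1-3] = -857.1802 N (compression)
  F[2-3] = +1475.2342 N (tension)
  F[2-4] = +415.4530 N (tension)
  F[3-4] = -1459.1867 N (compression)
  Rx@0 = -1621.1300 N
  Ry@0 = +1259.3660 N
  Ry@4 = +1398.7940 N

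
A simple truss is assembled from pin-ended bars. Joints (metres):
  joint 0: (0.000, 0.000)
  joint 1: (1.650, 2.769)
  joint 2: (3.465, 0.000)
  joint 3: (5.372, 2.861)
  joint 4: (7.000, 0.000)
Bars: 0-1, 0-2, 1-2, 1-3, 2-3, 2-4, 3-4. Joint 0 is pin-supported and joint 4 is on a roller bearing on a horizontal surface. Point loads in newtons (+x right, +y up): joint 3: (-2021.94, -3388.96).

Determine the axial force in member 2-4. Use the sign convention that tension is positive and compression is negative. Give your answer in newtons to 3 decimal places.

N=5 nodes, M=7 members, R=3 reactions → 2N=10, M+R=10
member 0 (0-1): L=3.2233, (cx,cy)=(0.5119,0.8590)
member 1 (0-2): L=3.4650, (cx,cy)=(1.0000,0.0000)
member 2 (1-2): L=3.3108, (cx,cy)=(0.5482,-0.8363)
member 3 (1-3): L=3.7231, (cx,cy)=(0.9997,0.0247)
member 4 (2-3): L=3.4383, (cx,cy)=(0.5546,0.8321)
member 5 (2-4): L=3.5350, (cx,cy)=(1.0000,0.0000)
member 6 (3-4): L=3.2918, (cx,cy)=(0.4946,-0.8691)
solve A·x = −loads:
  F[0-1] = -1879.4859 N (compression)
  F[0-2] = -1059.8446 N (compression)
  F[1-2] = +1871.7447 N (tension)
  F[1-3] = -1988.7953 N (compression)
  F[2-3] = -1881.3082 N (compression)
  F[2-4] = +1009.6838 N (tension)
  F[3-4] = -2041.5478 N (compression)
  Rx@0 = +2021.9400 N
  Ry@0 = +1614.5710 N
  Ry@4 = +1774.3890 N

1009.684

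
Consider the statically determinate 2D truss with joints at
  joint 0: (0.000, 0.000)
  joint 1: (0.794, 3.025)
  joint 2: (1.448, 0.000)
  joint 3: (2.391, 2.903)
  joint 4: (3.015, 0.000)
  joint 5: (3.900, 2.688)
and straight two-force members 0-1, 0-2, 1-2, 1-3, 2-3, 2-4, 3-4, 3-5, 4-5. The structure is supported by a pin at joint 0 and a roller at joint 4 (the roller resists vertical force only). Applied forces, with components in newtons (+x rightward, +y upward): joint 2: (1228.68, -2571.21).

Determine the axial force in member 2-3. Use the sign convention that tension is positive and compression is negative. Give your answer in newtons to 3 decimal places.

1246.136

N=6 nodes, M=9 members, R=3 reactions → 2N=12, M+R=12
member 0 (0-1): L=3.1275, (cx,cy)=(0.2539,0.9672)
member 1 (0-2): L=1.4480, (cx,cy)=(1.0000,0.0000)
member 2 (1-2): L=3.0949, (cx,cy)=(0.2113,-0.9774)
member 3 (1-3): L=1.6017, (cx,cy)=(0.9971,-0.0762)
member 4 (2-3): L=3.0523, (cx,cy)=(0.3089,0.9511)
member 5 (2-4): L=1.5670, (cx,cy)=(1.0000,0.0000)
member 6 (3-4): L=2.9693, (cx,cy)=(0.2102,-0.9777)
member 7 (3-5): L=1.5242, (cx,cy)=(0.9900,-0.1411)
member 8 (4-5): L=2.8299, (cx,cy)=(0.3127,0.9498)
solve A·x = −loads:
  F[0-1] = -1381.6143 N (compression)
  F[0-2] = +1579.4435 N (tension)
  F[1-2] = +1418.0577 N (tension)
  F[1-3] = -652.3170 N (compression)
  F[2-3] = +1246.1365 N (tension)
  F[2-4] = +265.4339 N (tension)
  F[3-4] = -1263.0684 N (compression)
  F[3-5] = -0.0000 N (compression)
  F[4-5] = +0.0000 N (tension)
  Rx@0 = -1228.6800 N
  Ry@0 = +1336.3470 N
  Ry@4 = +1234.8630 N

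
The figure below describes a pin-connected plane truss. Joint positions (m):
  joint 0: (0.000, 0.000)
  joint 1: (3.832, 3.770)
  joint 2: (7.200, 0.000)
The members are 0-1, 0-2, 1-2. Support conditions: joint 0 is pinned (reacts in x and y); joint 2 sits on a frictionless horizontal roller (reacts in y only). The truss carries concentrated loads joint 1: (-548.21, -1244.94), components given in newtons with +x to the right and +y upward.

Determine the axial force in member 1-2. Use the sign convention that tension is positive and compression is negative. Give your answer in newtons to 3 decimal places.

-503.569

N=3 nodes, M=3 members, R=3 reactions → 2N=6, M+R=6
member 0 (0-1): L=5.3756, (cx,cy)=(0.7129,0.7013)
member 1 (0-2): L=7.2000, (cx,cy)=(1.0000,0.0000)
member 2 (1-2): L=5.0553, (cx,cy)=(0.6662,-0.7457)
solve A·x = −loads:
  F[0-1] = -1239.6745 N (compression)
  F[0-2] = +335.4920 N (tension)
  F[1-2] = -503.5693 N (compression)
  Rx@0 = +548.2100 N
  Ry@0 = +869.4041 N
  Ry@2 = +375.5359 N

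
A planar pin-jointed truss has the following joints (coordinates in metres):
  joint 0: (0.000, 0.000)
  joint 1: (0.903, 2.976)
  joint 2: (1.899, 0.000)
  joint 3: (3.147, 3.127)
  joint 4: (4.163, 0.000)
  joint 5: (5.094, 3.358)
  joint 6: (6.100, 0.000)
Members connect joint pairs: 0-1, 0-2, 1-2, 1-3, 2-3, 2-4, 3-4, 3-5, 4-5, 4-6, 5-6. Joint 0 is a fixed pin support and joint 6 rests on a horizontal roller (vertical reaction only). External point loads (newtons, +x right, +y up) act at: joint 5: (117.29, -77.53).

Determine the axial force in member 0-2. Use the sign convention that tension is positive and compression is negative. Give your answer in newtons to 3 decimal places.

N=7 nodes, M=11 members, R=3 reactions → 2N=14, M+R=14
member 0 (0-1): L=3.1100, (cx,cy)=(0.2904,0.9569)
member 1 (0-2): L=1.8990, (cx,cy)=(1.0000,0.0000)
member 2 (1-2): L=3.1382, (cx,cy)=(0.3174,-0.9483)
member 3 (1-3): L=2.2491, (cx,cy)=(0.9977,0.0671)
member 4 (2-3): L=3.3668, (cx,cy)=(0.3707,0.9288)
member 5 (2-4): L=2.2640, (cx,cy)=(1.0000,0.0000)
member 6 (3-4): L=3.2879, (cx,cy)=(0.3090,-0.9511)
member 7 (3-5): L=1.9607, (cx,cy)=(0.9930,0.1178)
member 8 (4-5): L=3.4847, (cx,cy)=(0.2672,0.9636)
member 9 (4-6): L=1.9370, (cx,cy)=(1.0000,0.0000)
member 10 (5-6): L=3.5055, (cx,cy)=(0.2870,-0.9579)
solve A·x = −loads:
  F[0-1] = +54.1123 N (tension)
  F[0-2] = +101.5782 N (tension)
  F[1-2] = -52.3111 N (compression)
  F[1-3] = +32.3871 N (tension)
  F[2-3] = +53.4115 N (tension)
  F[2-4] = +65.1777 N (tension)
  F[3-4] = -46.1651 N (compression)
  F[3-5] = +66.8433 N (tension)
  F[4-5] = +45.5620 N (tension)
  F[4-6] = +38.7394 N (tension)
  F[5-6] = -134.9893 N (compression)
  Rx@0 = -117.2900 N
  Ry@0 = -51.7811 N
  Ry@6 = +129.3111 N

101.578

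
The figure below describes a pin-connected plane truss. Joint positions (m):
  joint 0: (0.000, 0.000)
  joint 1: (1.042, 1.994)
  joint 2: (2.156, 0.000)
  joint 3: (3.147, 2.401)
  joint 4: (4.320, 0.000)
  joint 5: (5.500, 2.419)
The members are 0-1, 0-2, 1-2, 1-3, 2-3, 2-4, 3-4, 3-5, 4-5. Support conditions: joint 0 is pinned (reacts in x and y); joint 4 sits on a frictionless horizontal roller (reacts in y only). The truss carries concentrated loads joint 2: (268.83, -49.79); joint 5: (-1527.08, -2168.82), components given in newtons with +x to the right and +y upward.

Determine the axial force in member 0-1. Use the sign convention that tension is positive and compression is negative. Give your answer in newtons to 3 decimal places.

N=6 nodes, M=9 members, R=3 reactions → 2N=12, M+R=12
member 0 (0-1): L=2.2498, (cx,cy)=(0.4631,0.8863)
member 1 (0-2): L=2.1560, (cx,cy)=(1.0000,0.0000)
member 2 (1-2): L=2.2841, (cx,cy)=(0.4877,-0.8730)
member 3 (1-3): L=2.1440, (cx,cy)=(0.9818,0.1898)
member 4 (2-3): L=2.5975, (cx,cy)=(0.3815,0.9244)
member 5 (2-4): L=2.1640, (cx,cy)=(1.0000,0.0000)
member 6 (3-4): L=2.6722, (cx,cy)=(0.4390,-0.8985)
member 7 (3-5): L=2.3531, (cx,cy)=(1.0000,0.0076)
member 8 (4-5): L=2.6915, (cx,cy)=(0.4384,0.8988)
solve A·x = −loads:
  F[0-1] = -324.5305 N (compression)
  F[0-2] = -1107.9459 N (compression)
  F[1-2] = +267.3060 N (tension)
  F[1-3] = -285.8737 N (compression)
  F[2-3] = -198.5892 N (compression)
  F[2-4] = -1170.6380 N (compression)
  F[3-4] = +260.6927 N (tension)
  F[3-5] = -470.8899 N (compression)
  F[4-5] = -2409.0942 N (compression)
  Rx@0 = +1258.2500 N
  Ry@0 = +287.6260 N
  Ry@4 = +1930.9840 N

-324.531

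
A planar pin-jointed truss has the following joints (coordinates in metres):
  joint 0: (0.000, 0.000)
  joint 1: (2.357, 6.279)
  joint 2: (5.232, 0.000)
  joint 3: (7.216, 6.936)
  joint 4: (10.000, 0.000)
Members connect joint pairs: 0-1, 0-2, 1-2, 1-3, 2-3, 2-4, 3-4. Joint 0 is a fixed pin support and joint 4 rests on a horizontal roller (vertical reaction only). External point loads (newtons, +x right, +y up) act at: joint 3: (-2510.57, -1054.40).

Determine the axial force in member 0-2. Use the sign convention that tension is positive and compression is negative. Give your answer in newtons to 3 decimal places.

-1746.722

N=5 nodes, M=7 members, R=3 reactions → 2N=10, M+R=10
member 0 (0-1): L=6.7068, (cx,cy)=(0.3514,0.9362)
member 1 (0-2): L=5.2320, (cx,cy)=(1.0000,0.0000)
member 2 (1-2): L=6.9059, (cx,cy)=(0.4163,-0.9092)
member 3 (1-3): L=4.9032, (cx,cy)=(0.9910,0.1340)
member 4 (2-3): L=7.2142, (cx,cy)=(0.2750,0.9614)
member 5 (2-4): L=4.7680, (cx,cy)=(1.0000,0.0000)
member 6 (3-4): L=7.4739, (cx,cy)=(0.3725,-0.9280)
solve A·x = −loads:
  F[0-1] = -2173.5192 N (compression)
  F[0-2] = -1746.7217 N (compression)
  F[1-2] = +2000.5883 N (tension)
  F[1-3] = -1611.2444 N (compression)
  F[2-3] = -1891.9323 N (compression)
  F[2-4] = -393.5476 N (compression)
  F[3-4] = +1056.5101 N (tension)
  Rx@0 = +2510.5700 N
  Ry@0 = +2034.8763 N
  Ry@4 = -980.4763 N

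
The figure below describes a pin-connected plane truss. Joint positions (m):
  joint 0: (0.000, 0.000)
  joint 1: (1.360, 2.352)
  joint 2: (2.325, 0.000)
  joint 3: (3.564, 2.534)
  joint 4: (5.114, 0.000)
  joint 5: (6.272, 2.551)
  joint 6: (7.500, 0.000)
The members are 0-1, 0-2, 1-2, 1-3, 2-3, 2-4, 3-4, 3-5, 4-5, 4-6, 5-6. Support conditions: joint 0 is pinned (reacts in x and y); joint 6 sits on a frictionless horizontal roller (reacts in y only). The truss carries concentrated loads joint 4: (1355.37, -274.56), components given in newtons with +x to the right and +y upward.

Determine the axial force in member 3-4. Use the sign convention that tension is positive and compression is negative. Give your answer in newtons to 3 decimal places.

N=7 nodes, M=11 members, R=3 reactions → 2N=14, M+R=14
member 0 (0-1): L=2.7169, (cx,cy)=(0.5006,0.8657)
member 1 (0-2): L=2.3250, (cx,cy)=(1.0000,0.0000)
member 2 (1-2): L=2.5423, (cx,cy)=(0.3796,-0.9252)
member 3 (1-3): L=2.2115, (cx,cy)=(0.9966,0.0823)
member 4 (2-3): L=2.8207, (cx,cy)=(0.4393,0.8984)
member 5 (2-4): L=2.7890, (cx,cy)=(1.0000,0.0000)
member 6 (3-4): L=2.9705, (cx,cy)=(0.5218,-0.8531)
member 7 (3-5): L=2.7081, (cx,cy)=(1.0000,0.0063)
member 8 (4-5): L=2.8015, (cx,cy)=(0.4133,0.9106)
member 9 (4-6): L=2.3860, (cx,cy)=(1.0000,0.0000)
member 10 (5-6): L=2.8312, (cx,cy)=(0.4337,-0.9010)
solve A·x = −loads:
  F[0-1] = -100.8978 N (compression)
  F[0-2] = +1405.8766 N (tension)
  F[1-2] = +86.9584 N (tension)
  F[1-3] = -83.7987 N (compression)
  F[2-3] = -89.5522 N (compression)
  F[2-4] = +1478.2207 N (tension)
  F[3-4] = +101.0993 N (tension)
  F[3-5] = -175.6081 N (compression)
  F[4-5] = +206.8098 N (tension)
  F[4-6] = +90.1207 N (tension)
  F[5-6] = -207.7753 N (compression)
  Rx@0 = -1355.3700 N
  Ry@0 = +87.3467 N
  Ry@6 = +187.2133 N

101.099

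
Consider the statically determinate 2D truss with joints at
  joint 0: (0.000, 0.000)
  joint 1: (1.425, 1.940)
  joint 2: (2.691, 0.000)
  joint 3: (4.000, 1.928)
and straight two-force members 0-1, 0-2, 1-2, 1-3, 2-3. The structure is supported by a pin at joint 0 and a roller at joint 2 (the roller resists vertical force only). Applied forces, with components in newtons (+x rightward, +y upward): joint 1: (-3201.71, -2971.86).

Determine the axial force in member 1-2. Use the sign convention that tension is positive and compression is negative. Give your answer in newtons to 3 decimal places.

877.007

N=4 nodes, M=5 members, R=3 reactions → 2N=8, M+R=8
member 0 (0-1): L=2.4071, (cx,cy)=(0.5920,0.8059)
member 1 (0-2): L=2.6910, (cx,cy)=(1.0000,0.0000)
member 2 (1-2): L=2.3165, (cx,cy)=(0.5465,-0.8375)
member 3 (1-3): L=2.5750, (cx,cy)=(1.0000,-0.0047)
member 4 (2-3): L=2.3304, (cx,cy)=(0.5617,0.8273)
solve A·x = −loads:
  F[0-1] = -4598.7332 N (compression)
  F[0-2] = -479.2883 N (compression)
  F[1-2] = +877.0066 N (tension)
  F[1-3] = +0.0000 N (tension)
  F[2-3] = -0.0000 N (compression)
  Rx@0 = +3201.7100 N
  Ry@0 = +3706.3144 N
  Ry@2 = -734.4544 N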